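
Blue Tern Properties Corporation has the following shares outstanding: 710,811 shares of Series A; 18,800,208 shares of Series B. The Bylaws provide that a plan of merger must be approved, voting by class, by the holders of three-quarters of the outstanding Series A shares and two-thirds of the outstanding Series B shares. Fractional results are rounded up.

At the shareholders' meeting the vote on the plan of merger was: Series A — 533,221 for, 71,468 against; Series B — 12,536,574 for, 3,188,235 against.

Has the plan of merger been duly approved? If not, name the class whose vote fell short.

Series A: 3/4 of 710811 = 533108.25, rounded up to 533109; 533,109 required, 533,221 in favor — approved.
Series B: 2/3 of 18800208 = 12533472; 12,533,472 required, 12,536,574 in favor — approved.

Approved — every class gave the required vote.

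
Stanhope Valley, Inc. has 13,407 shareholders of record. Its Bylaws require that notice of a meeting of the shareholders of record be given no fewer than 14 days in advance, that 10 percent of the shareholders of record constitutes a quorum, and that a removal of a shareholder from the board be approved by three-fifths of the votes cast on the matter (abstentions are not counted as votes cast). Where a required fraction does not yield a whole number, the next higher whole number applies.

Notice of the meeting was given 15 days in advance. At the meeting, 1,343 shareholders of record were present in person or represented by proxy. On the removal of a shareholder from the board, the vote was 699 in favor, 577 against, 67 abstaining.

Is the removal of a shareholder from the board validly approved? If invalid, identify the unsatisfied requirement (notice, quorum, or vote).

Notice: 15 days given; 14 required. Satisfied.
Quorum: 10% of 13,407 = 1,340.70, rounded up to 1,341; 1,343 present. Satisfied.
Vote: requires three-fifths of the votes cast (1,343 − 67 abstaining = 1,276); 3/5 of 1276 = 765.60, rounded up to 766, so 766 needed; 699 in favor. Not satisfied.

Invalid — vote requirement not satisfied.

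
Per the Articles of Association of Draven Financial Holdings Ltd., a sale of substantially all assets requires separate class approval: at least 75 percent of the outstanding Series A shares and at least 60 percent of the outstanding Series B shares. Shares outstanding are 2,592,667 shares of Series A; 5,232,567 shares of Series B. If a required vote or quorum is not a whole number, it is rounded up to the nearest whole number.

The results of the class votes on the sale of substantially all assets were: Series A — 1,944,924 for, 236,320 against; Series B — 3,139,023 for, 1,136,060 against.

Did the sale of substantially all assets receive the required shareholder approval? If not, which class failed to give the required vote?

Series A: 3/4 of 2592667 = 1944500.25, rounded up to 1944501; 1,944,501 required, 1,944,924 in favor — approved.
Series B: 3/5 of 5232567 = 3139540.20, rounded up to 3139541; 3,139,541 required, 3,139,023 in favor — not approved.

Not approved — the Series B shares did not give the required vote.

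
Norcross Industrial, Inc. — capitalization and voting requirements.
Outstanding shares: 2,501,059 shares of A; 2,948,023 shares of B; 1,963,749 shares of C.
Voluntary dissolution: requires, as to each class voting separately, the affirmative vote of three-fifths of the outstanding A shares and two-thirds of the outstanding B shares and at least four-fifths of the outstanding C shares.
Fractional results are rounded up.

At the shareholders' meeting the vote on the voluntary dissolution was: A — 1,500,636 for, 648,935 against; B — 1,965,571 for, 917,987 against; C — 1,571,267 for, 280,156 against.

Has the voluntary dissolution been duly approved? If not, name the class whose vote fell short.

Approved — every class gave the required vote.

A: 3/5 of 2501059 = 1500635.40, rounded up to 1500636; 1,500,636 required, 1,500,636 in favor — approved.
B: 2/3 of 2948023 = 1965348.67, rounded up to 1965349; 1,965,349 required, 1,965,571 in favor — approved.
C: 4/5 of 1963749 = 1570999.20, rounded up to 1571000; 1,571,000 required, 1,571,267 in favor — approved.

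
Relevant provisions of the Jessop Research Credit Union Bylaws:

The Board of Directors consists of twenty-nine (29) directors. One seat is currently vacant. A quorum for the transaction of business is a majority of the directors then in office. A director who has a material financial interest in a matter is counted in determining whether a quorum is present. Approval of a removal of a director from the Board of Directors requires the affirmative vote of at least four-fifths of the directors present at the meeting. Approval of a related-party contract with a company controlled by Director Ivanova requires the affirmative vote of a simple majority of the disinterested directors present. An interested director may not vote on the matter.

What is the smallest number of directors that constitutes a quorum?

A majority of 28 is 15.

15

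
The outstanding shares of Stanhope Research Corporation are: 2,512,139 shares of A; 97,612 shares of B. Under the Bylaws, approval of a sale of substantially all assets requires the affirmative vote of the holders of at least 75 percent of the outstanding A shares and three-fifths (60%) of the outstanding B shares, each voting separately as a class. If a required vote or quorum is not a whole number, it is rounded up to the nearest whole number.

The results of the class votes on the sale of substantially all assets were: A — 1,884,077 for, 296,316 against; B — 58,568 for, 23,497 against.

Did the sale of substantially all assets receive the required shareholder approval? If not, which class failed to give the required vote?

A: 3/4 of 2512139 = 1884104.25, rounded up to 1884105; 1,884,105 required, 1,884,077 in favor — not approved.
B: 3/5 of 97612 = 58567.20, rounded up to 58568; 58,568 required, 58,568 in favor — approved.

Not approved — the A shares did not give the required vote.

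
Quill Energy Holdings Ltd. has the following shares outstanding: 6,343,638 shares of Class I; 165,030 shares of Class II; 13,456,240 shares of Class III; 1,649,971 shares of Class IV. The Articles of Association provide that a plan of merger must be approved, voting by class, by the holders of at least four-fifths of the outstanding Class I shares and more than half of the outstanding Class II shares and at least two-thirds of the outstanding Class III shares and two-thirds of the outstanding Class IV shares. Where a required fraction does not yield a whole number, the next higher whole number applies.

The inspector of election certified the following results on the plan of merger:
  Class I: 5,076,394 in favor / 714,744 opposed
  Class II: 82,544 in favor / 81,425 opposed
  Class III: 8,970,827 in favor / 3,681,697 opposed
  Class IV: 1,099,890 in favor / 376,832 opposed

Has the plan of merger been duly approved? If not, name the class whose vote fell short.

Class I: 4/5 of 6343638 = 5074910.40, rounded up to 5074911; 5,074,911 required, 5,076,394 in favor — approved.
Class II: a majority of 165030 is 82516; 82,516 required, 82,544 in favor — approved.
Class III: 2/3 of 13456240 = 8970826.67, rounded up to 8970827; 8,970,827 required, 8,970,827 in favor — approved.
Class IV: 2/3 of 1649971 = 1099980.67, rounded up to 1099981; 1,099,981 required, 1,099,890 in favor — not approved.

Not approved — the Class IV shares did not give the required vote.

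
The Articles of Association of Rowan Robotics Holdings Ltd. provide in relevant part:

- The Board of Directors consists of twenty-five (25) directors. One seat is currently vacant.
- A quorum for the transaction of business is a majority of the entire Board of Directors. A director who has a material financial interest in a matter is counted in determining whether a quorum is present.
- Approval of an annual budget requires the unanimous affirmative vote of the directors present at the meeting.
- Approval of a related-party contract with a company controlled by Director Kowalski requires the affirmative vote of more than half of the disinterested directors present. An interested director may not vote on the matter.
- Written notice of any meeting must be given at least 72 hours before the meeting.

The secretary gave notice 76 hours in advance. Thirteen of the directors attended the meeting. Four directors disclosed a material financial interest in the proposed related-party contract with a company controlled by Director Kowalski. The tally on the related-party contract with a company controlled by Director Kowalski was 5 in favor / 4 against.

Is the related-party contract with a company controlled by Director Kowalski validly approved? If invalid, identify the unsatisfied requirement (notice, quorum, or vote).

Notice: 76 hours given; 72 required (76 ≥ 72). Satisfied.
Quorum: 13 present (interested directors count toward quorum); quorum is 13. Satisfied.
Vote: the related-party contract with a company controlled by Director Kowalski requires a majority of the disinterested directors present (13 − 4 = 9). A majority of 9 is 5, so 5 affirmative votes are needed; 5 voted in favor. Satisfied.

Valid — all requirements satisfied.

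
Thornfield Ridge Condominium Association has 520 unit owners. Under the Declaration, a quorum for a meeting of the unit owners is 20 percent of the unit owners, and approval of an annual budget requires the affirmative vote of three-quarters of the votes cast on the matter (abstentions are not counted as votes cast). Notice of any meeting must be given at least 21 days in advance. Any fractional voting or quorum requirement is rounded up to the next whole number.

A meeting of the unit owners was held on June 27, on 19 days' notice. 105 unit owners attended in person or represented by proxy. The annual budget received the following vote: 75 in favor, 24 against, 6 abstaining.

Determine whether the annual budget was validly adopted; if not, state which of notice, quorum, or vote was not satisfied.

Invalid — notice requirement not satisfied.

Notice: 19 days given; 21 required. Not satisfied.
Quorum: 20% of 520 = 104; 105 present. Satisfied.
Vote: requires three-fourths of the votes cast (105 − 6 abstaining = 99); 3/4 of 99 = 74.25, rounded up to 75, so 75 needed; 75 in favor. Satisfied.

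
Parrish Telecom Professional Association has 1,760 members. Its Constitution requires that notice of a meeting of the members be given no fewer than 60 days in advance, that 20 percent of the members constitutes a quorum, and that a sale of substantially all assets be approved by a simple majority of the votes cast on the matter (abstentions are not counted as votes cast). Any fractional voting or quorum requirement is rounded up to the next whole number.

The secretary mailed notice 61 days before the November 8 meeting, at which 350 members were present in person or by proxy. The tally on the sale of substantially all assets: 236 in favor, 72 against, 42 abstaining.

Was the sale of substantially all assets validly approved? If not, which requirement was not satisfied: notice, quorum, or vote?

Invalid — quorum requirement not satisfied.

Notice: 61 days given; 60 required. Satisfied.
Quorum: 20% of 1,760 = 352; 350 present. Not satisfied.
Vote: requires a majority of the votes cast (350 − 42 abstaining = 308); a majority of 308 is 155, so 155 needed; 236 in favor. Satisfied.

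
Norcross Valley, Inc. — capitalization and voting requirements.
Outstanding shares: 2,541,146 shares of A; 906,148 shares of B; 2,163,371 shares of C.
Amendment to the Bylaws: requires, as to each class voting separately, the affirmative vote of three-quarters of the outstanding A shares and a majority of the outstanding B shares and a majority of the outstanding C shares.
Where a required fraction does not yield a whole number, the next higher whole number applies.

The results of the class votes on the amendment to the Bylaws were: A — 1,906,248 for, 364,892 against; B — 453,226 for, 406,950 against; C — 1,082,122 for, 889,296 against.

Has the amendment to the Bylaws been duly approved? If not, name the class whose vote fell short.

Approved — every class gave the required vote.

A: 3/4 of 2541146 = 1905859.50, rounded up to 1905860; 1,905,860 required, 1,906,248 in favor — approved.
B: a majority of 906148 is 453075; 453,075 required, 453,226 in favor — approved.
C: a majority of 2163371 is 1081686; 1,081,686 required, 1,082,122 in favor — approved.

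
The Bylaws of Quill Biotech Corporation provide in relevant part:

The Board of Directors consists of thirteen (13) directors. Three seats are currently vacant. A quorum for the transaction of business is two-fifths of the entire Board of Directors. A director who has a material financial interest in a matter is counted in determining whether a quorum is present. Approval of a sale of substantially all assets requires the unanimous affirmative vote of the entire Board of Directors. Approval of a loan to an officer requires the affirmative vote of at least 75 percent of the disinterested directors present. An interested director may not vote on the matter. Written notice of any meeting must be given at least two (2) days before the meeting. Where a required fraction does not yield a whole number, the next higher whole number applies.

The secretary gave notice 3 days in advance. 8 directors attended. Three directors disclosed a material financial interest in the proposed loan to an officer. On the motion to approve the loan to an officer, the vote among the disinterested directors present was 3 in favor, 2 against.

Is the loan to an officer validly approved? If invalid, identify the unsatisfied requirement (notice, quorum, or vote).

Invalid — vote requirement not satisfied.

Notice: 3 days given; 2 required (3 ≥ 2). Satisfied.
Quorum: 8 present (interested directors count toward quorum); quorum is 6. Satisfied.
Vote: the loan to an officer requires three-fourths of the disinterested directors present (8 − 3 = 5). 3/4 of 5 = 3.75, rounded up to 4, so 4 affirmative votes are needed; 3 voted in favor. Not satisfied.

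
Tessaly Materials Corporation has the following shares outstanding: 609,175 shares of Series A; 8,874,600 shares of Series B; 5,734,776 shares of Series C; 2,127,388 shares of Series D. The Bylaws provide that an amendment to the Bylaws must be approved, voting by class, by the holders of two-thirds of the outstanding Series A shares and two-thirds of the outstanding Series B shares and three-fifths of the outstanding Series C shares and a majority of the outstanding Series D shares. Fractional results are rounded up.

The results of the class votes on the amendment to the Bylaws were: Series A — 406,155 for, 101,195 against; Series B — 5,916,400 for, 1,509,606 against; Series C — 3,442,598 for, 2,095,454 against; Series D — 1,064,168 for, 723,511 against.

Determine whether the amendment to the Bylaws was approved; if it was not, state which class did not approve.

Approved — every class gave the required vote.

Series A: 2/3 of 609175 = 406116.67, rounded up to 406117; 406,117 required, 406,155 in favor — approved.
Series B: 2/3 of 8874600 = 5916400; 5,916,400 required, 5,916,400 in favor — approved.
Series C: 3/5 of 5734776 = 3440865.60, rounded up to 3440866; 3,440,866 required, 3,442,598 in favor — approved.
Series D: a majority of 2127388 is 1063695; 1,063,695 required, 1,064,168 in favor — approved.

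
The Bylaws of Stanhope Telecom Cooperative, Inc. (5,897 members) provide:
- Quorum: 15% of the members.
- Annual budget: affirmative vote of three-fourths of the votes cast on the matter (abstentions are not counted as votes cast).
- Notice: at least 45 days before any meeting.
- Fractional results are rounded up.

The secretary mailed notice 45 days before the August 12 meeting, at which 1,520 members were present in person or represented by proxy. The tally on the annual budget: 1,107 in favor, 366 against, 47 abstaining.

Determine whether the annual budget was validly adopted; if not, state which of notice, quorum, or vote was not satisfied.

Notice: 45 days given; 45 required. Satisfied.
Quorum: 15% of 5,897 = 884.55, rounded up to 885; 1,520 present. Satisfied.
Vote: requires three-fourths of the votes cast (1,520 − 47 abstaining = 1,473); 3/4 of 1473 = 1104.75, rounded up to 1105, so 1,105 needed; 1,107 in favor. Satisfied.

Valid — all requirements satisfied.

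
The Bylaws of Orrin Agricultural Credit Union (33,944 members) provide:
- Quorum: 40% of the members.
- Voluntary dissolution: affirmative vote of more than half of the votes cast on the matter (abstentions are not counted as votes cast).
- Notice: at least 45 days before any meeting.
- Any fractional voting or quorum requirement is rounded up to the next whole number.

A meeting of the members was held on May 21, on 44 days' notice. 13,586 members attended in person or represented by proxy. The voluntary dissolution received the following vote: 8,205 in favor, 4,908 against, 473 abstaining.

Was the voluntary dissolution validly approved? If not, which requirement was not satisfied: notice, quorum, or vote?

Invalid — notice requirement not satisfied.

Notice: 44 days given; 45 required. Not satisfied.
Quorum: 40% of 33,944 = 13,577.60, rounded up to 13,578; 13,586 present. Satisfied.
Vote: requires a majority of the votes cast (13,586 − 473 abstaining = 13,113); a majority of 13113 is 6557, so 6,557 needed; 8,205 in favor. Satisfied.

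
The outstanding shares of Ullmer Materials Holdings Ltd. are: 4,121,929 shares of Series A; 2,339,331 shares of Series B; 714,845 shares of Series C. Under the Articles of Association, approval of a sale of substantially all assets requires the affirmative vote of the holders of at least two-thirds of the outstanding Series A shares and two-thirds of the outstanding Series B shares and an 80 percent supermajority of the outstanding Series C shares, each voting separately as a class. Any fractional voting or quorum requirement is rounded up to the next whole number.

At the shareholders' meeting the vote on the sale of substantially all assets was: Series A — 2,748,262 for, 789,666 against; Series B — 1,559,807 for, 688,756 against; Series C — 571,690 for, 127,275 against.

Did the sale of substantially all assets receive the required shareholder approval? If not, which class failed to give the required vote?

Series A: 2/3 of 4121929 = 2747952.67, rounded up to 2747953; 2,747,953 required, 2,748,262 in favor — approved.
Series B: 2/3 of 2339331 = 1559554; 1,559,554 required, 1,559,807 in favor — approved.
Series C: 4/5 of 714845 = 571876; 571,876 required, 571,690 in favor — not approved.

Not approved — the Series C shares did not give the required vote.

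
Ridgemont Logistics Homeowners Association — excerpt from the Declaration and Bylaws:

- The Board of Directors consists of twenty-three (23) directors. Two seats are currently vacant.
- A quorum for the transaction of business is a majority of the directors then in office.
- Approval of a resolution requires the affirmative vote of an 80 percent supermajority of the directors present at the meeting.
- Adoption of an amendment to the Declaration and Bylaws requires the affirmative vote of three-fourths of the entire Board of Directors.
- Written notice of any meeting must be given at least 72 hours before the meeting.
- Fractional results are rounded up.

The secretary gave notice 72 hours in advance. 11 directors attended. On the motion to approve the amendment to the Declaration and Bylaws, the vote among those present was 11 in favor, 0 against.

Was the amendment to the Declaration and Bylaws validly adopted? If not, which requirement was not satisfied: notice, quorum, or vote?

Invalid — vote requirement not satisfied.

Notice: 72 hours given; 72 required (72 ≥ 72). Satisfied.
Quorum: 11 present; quorum is 11. Satisfied.
Vote: the amendment to the Declaration and Bylaws requires three-fourths of the entire Board of Directors (23). 3/4 of 23 = 17.25, rounded up to 18, so 18 affirmative votes are needed; 11 voted in favor. Not satisfied.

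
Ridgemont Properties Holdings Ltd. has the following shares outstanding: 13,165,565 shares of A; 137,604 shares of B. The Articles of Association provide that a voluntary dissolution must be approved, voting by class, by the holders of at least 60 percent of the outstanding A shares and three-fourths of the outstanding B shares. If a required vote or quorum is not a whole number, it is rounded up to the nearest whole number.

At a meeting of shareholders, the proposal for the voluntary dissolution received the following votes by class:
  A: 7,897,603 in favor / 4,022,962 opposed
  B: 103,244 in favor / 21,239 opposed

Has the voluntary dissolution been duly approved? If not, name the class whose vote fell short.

Not approved — the A shares did not give the required vote.

A: 3/5 of 13165565 = 7899339; 7,899,339 required, 7,897,603 in favor — not approved.
B: 3/4 of 137604 = 103203; 103,203 required, 103,244 in favor — approved.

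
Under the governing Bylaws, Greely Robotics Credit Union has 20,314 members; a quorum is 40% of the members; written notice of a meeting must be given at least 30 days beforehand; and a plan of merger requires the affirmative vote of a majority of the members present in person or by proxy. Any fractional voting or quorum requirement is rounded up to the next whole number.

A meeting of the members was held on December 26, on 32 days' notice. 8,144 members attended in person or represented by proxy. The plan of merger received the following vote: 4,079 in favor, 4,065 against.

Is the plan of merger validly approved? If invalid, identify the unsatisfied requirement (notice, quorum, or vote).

Valid — all requirements satisfied.

Notice: 32 days given; 30 required. Satisfied.
Quorum: 40% of 20,314 = 8,125.60, rounded up to 8,126; 8,144 present. Satisfied.
Vote: requires a majority of those present (8,144); a majority of 8144 is 4073, so 4,073 needed; 4,079 in favor. Satisfied.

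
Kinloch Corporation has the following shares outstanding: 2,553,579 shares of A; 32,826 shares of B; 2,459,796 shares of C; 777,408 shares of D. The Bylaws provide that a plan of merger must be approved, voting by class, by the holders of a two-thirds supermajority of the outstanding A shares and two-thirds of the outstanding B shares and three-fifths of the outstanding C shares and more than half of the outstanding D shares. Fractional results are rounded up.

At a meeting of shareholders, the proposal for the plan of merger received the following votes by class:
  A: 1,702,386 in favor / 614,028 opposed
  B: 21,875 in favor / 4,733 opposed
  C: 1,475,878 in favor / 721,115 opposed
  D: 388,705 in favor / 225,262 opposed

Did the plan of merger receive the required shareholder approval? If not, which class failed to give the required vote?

A: 2/3 of 2553579 = 1702386; 1,702,386 required, 1,702,386 in favor — approved.
B: 2/3 of 32826 = 21884; 21,884 required, 21,875 in favor — not approved.
C: 3/5 of 2459796 = 1475877.60, rounded up to 1475878; 1,475,878 required, 1,475,878 in favor — approved.
D: a majority of 777408 is 388705; 388,705 required, 388,705 in favor — approved.

Not approved — the B shares did not give the required vote.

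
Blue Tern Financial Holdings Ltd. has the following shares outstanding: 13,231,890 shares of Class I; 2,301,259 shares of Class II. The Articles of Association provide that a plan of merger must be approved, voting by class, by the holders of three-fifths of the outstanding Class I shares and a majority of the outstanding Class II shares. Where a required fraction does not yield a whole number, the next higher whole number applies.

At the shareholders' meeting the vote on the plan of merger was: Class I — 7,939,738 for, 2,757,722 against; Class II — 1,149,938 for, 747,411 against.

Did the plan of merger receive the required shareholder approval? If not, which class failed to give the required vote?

Class I: 3/5 of 13231890 = 7939134; 7,939,134 required, 7,939,738 in favor — approved.
Class II: a majority of 2301259 is 1150630; 1,150,630 required, 1,149,938 in favor — not approved.

Not approved — the Class II shares did not give the required vote.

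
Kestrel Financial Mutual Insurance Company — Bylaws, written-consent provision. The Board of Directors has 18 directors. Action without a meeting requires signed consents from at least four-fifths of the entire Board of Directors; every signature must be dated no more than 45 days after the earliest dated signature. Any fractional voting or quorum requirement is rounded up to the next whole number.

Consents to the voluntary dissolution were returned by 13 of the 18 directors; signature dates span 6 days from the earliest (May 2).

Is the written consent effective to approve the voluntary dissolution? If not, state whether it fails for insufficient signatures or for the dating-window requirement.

Signatures required: at least four-fifths of 18 — 4/5 of 18 = 14.40, rounded up to 15, so 15 needed; 13 signed. Insufficient.
Dating window: the latest signature is 6 days after the earliest; the limit is 45 days. Within the window.

Not effective — insufficient signatures.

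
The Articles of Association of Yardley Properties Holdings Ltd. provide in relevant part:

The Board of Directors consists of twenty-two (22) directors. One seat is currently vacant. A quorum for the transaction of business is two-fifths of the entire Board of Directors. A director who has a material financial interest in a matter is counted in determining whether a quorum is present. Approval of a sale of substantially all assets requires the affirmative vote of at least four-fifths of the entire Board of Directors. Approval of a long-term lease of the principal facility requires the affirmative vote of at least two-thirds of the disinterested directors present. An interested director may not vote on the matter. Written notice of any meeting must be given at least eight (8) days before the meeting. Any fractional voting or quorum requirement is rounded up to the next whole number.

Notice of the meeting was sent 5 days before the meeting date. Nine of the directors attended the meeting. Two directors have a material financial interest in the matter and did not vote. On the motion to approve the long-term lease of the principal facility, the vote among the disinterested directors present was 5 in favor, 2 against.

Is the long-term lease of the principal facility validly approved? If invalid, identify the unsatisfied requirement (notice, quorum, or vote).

Notice: 5 days given; 8 required (5 < 8). Not satisfied.
Quorum: 9 present (interested directors count toward quorum); quorum is 9. Satisfied.
Vote: the long-term lease of the principal facility requires two-thirds of the disinterested directors present (9 − 2 = 7). 2/3 of 7 = 4.67, rounded up to 5, so 5 affirmative votes are needed; 5 voted in favor. Satisfied.

Invalid — notice requirement not satisfied.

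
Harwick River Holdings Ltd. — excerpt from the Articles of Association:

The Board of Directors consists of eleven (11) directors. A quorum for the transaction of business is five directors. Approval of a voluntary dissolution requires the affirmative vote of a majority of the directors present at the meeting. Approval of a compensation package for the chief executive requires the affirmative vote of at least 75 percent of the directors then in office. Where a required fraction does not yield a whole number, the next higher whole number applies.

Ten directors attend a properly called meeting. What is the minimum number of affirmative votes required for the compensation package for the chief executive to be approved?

The compensation package for the chief executive requires three-fourths of the directors then in office (11).
3/4 of 11 = 8.25, rounded up to 9.

9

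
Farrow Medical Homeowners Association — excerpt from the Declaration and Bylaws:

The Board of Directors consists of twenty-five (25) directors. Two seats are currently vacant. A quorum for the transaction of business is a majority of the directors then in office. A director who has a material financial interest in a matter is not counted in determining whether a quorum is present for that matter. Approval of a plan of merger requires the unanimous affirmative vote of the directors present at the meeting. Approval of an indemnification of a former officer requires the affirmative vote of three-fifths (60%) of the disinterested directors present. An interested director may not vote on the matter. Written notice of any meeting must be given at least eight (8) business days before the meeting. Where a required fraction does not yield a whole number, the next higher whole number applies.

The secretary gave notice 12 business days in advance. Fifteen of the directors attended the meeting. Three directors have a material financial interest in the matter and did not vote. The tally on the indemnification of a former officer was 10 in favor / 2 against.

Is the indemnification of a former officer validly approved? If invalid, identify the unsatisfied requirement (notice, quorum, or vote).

Notice: 12 business days given; 8 required (12 ≥ 8). Satisfied.
Quorum: 15 present, but the 3 interested directors do not count, leaving 12. Quorum is 12. Satisfied.
Vote: the indemnification of a former officer requires three-fifths of the disinterested directors present (15 − 3 = 12). 3/5 of 12 = 7.20, rounded up to 8, so 8 affirmative votes are needed; 10 voted in favor. Satisfied.

Valid — all requirements satisfied.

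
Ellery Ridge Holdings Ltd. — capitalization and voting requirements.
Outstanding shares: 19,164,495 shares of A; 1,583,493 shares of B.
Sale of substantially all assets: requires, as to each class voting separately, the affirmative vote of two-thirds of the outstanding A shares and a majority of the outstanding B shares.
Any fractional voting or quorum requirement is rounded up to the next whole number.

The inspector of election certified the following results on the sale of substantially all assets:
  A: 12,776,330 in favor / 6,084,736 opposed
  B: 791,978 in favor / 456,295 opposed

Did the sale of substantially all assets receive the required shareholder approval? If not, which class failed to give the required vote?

A: 2/3 of 19164495 = 12776330; 12,776,330 required, 12,776,330 in favor — approved.
B: a majority of 1583493 is 791747; 791,747 required, 791,978 in favor — approved.

Approved — every class gave the required vote.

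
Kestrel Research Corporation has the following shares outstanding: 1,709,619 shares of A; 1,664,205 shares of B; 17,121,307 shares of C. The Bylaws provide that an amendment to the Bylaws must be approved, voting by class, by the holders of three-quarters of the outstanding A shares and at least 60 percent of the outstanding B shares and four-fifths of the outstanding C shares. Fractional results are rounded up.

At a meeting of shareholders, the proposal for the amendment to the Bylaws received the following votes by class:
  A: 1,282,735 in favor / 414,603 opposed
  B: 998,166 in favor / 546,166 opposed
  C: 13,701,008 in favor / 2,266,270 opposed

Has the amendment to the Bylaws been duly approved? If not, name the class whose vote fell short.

A: 3/4 of 1709619 = 1282214.25, rounded up to 1282215; 1,282,215 required, 1,282,735 in favor — approved.
B: 3/5 of 1664205 = 998523; 998,523 required, 998,166 in favor — not approved.
C: 4/5 of 17121307 = 13697045.60, rounded up to 13697046; 13,697,046 required, 13,701,008 in favor — approved.

Not approved — the B shares did not give the required vote.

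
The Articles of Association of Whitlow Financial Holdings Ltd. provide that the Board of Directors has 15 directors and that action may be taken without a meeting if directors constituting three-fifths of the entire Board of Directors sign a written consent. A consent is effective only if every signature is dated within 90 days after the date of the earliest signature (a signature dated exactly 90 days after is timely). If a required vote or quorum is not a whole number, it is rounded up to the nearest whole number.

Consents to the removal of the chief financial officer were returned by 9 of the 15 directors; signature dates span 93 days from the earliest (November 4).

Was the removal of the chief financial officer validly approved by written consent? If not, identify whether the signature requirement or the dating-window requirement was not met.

Not effective — dating-window requirement not satisfied.

Signatures required: three-fifths of 15 — 3/5 of 15 = 9, so 9 needed; 9 signed. Sufficient.
Dating window: the latest signature is 93 days after the earliest; the limit is 90 days. Outside the window.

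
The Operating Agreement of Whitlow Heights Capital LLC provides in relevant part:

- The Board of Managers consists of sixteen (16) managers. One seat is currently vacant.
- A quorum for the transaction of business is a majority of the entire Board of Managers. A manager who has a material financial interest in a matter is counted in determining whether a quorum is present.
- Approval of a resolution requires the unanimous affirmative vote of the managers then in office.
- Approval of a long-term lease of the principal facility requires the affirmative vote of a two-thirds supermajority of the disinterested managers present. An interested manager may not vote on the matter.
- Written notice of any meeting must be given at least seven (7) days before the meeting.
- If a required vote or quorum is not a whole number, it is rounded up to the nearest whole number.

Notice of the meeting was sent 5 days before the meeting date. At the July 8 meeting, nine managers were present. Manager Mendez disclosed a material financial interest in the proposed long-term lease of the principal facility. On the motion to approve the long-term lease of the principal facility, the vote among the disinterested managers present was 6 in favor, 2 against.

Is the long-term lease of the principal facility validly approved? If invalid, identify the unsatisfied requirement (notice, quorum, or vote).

Invalid — notice requirement not satisfied.

Notice: 5 days given; 7 required (5 < 7). Not satisfied.
Quorum: 9 present (interested managers count toward quorum); quorum is 9. Satisfied.
Vote: the long-term lease of the principal facility requires two-thirds of the disinterested managers present (9 − 1 = 8). 2/3 of 8 = 5.33, rounded up to 6, so 6 affirmative votes are needed; 6 voted in favor. Satisfied.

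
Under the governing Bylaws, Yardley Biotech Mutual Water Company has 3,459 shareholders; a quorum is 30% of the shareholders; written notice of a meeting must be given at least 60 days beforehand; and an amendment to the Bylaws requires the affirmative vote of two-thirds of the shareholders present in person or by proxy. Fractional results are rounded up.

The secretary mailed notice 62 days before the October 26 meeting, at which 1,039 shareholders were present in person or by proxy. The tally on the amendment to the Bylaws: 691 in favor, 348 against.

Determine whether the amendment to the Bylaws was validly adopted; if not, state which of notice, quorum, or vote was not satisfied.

Invalid — vote requirement not satisfied.

Notice: 62 days given; 60 required. Satisfied.
Quorum: 30% of 3,459 = 1,037.70, rounded up to 1,038; 1,039 present. Satisfied.
Vote: requires two-thirds of those present (1,039); 2/3 of 1039 = 692.67, rounded up to 693, so 693 needed; 691 in favor. Not satisfied.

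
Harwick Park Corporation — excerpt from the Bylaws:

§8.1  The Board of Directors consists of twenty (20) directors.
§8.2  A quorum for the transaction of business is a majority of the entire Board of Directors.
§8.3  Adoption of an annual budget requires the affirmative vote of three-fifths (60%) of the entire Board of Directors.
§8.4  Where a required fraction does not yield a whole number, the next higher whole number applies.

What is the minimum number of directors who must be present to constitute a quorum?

11

A majority of 20 is 11.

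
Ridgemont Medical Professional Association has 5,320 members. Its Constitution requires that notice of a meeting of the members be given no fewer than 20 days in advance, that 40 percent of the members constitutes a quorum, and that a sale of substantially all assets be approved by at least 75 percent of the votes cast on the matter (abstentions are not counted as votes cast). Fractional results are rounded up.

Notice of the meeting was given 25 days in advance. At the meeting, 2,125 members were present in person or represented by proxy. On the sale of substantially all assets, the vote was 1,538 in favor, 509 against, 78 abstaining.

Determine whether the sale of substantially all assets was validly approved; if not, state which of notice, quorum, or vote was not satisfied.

Notice: 25 days given; 20 required. Satisfied.
Quorum: 40% of 5,320 = 2,128; 2,125 present. Not satisfied.
Vote: requires three-fourths of the votes cast (2,125 − 78 abstaining = 2,047); 3/4 of 2047 = 1535.25, rounded up to 1536, so 1,536 needed; 1,538 in favor. Satisfied.

Invalid — quorum requirement not satisfied.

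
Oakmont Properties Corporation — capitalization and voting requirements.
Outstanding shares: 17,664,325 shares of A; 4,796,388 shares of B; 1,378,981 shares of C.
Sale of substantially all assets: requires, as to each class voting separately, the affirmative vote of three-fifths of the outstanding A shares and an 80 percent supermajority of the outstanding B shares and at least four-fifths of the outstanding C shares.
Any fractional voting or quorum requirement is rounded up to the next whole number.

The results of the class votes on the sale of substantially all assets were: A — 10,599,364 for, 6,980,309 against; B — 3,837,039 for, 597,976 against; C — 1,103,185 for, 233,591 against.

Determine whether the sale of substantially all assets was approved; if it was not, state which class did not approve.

Not approved — the B shares did not give the required vote.

A: 3/5 of 17664325 = 10598595; 10,598,595 required, 10,599,364 in favor — approved.
B: 4/5 of 4796388 = 3837110.40, rounded up to 3837111; 3,837,111 required, 3,837,039 in favor — not approved.
C: 4/5 of 1378981 = 1103184.80, rounded up to 1103185; 1,103,185 required, 1,103,185 in favor — approved.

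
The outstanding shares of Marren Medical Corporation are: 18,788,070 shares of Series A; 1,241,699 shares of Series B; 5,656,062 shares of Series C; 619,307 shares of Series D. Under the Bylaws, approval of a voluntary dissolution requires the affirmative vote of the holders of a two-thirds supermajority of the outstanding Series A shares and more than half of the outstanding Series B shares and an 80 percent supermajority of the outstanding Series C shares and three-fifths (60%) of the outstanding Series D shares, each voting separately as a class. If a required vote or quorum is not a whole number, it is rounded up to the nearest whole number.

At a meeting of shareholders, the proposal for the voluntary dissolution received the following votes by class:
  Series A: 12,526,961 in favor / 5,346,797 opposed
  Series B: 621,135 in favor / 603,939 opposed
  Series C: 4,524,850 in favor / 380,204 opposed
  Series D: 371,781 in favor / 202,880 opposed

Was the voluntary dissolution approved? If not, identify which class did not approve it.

Series A: 2/3 of 18788070 = 12525380; 12,525,380 required, 12,526,961 in favor — approved.
Series B: a majority of 1241699 is 620850; 620,850 required, 621,135 in favor — approved.
Series C: 4/5 of 5656062 = 4524849.60, rounded up to 4524850; 4,524,850 required, 4,524,850 in favor — approved.
Series D: 3/5 of 619307 = 371584.20, rounded up to 371585; 371,585 required, 371,781 in favor — approved.

Approved — every class gave the required vote.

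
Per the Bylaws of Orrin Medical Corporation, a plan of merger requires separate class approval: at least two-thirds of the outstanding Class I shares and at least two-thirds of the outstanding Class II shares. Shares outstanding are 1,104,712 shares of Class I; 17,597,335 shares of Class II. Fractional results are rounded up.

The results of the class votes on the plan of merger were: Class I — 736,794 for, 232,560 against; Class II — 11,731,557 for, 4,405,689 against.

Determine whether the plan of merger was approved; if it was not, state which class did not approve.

Class I: 2/3 of 1104712 = 736474.67, rounded up to 736475; 736,475 required, 736,794 in favor — approved.
Class II: 2/3 of 17597335 = 11731556.67, rounded up to 11731557; 11,731,557 required, 11,731,557 in favor — approved.

Approved — every class gave the required vote.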